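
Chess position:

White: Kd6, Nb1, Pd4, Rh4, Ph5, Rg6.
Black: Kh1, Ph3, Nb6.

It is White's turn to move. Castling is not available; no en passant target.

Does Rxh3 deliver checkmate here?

After Rxh3: black king on h1; in check: yes, from the white rook on h3.
King squares — g1: attacked by Rg6; g2: attacked by Rg6; h2: attacked by Rh3.
Black has no legal moves → checkmate.

yes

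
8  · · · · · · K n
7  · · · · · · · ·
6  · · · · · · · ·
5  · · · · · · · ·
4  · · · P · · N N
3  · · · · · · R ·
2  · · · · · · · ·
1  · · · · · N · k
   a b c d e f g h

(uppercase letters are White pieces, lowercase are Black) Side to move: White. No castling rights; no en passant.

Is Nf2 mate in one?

After Nf2: black king on h1; in check: yes, from the white knight on f2.
King squares — g1: attacked by Rg3; g2: attacked by Rg3; h2: attacked by Nf1.
Black has no legal moves → checkmate.

yes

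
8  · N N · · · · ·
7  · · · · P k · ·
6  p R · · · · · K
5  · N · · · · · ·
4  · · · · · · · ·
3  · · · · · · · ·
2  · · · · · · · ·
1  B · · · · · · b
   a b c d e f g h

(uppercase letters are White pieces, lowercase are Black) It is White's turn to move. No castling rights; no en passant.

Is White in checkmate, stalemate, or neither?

White to move; white king on h6.
In check: no.
Legal moves for White include: Nca7, Ncd6+, Nd7, Nc6, Nxa6, Kh7, Kh5, Kg5, Rb7, Rg6, Rf6+, Re6, Rd6, Rc6, Rxa6, Nc7, Nba7, Nbd6+, ... (list truncated; more exist).
White has legal moves and is not in check → neither.

neither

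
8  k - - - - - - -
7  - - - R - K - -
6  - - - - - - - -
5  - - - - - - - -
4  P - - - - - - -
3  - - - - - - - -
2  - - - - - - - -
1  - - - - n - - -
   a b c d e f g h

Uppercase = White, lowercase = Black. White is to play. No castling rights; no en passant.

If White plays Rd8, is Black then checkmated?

After Rd8: black king on a8; in check: yes, from the white rook on d8.
Black has 2 legal replies: Kb7, Ka7.
In check but a legal move exists → not checkmate.

no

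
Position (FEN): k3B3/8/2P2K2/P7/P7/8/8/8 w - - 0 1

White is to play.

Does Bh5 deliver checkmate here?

no

After Bh5: black king on a8; in check: no.
Black is not in check, so this cannot be checkmate.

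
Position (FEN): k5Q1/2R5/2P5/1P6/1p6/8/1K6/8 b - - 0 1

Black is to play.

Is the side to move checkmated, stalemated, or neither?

Black to move; black king on a8.
In check: yes, from the white queen on g8.
King squares — a7: attacked by Rc7; b7: attacked by Pc6; b8: attacked by Qg8.
Legal moves for Black: none.
In check with no legal moves → checkmate.

checkmate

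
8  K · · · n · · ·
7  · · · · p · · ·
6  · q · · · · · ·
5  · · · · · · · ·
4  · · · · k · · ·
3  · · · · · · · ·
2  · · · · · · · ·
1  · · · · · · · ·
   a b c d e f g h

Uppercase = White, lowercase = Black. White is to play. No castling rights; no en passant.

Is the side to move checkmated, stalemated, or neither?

White to move; white king on a8.
In check: no.
King squares — a7: attacked by Qb6; b7: attacked by Qb6; b8: attacked by Qb6.
Legal moves for White: none.
Not in check and no legal moves → stalemate.

stalemate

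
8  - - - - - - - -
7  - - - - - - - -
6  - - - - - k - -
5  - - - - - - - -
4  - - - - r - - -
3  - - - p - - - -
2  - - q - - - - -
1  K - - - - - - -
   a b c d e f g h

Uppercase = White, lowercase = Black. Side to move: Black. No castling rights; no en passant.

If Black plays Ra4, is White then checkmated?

yes

After Ra4: white king on a1; in check: yes, from the black rook on a4.
King squares — b1: attacked by Qc2; a2: attacked by Qc2; b2: attacked by Qc2.
White has no legal moves → checkmate.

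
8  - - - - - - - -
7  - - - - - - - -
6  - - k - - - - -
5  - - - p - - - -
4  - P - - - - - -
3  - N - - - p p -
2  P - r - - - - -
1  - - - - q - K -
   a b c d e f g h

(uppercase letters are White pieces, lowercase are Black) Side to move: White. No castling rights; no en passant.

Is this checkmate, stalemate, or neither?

checkmate

White to move; white king on g1.
In check: yes, from the black queen on e1.
King squares — f1: attacked by Qe1; h1: attacked by Qe1; f2: attacked by Qe1; g2: attacked by Rc2; h2: attacked by Rc2.
Legal moves for White: none.
In check with no legal moves → checkmate.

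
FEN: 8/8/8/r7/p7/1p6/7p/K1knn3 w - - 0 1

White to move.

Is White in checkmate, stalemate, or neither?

White to move; white king on a1.
In check: no.
King squares — b1: attacked by Kc1; a2: attacked by Pb3; b2: attacked by Kc1.
Legal moves for White: none.
Not in check and no legal moves → stalemate.

stalemate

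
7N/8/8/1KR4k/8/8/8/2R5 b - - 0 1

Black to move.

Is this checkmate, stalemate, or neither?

neither

Black to move; black king on h5.
In check: yes, from the white rook on c5.
Legal moves for Black: Kh6, Kh4, Kg4.
Black is in check but has 3 legal moves → neither.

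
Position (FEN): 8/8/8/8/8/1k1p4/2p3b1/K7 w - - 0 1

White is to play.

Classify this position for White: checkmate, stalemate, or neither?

White to move; white king on a1.
In check: no.
King squares — b1: attacked by Pc2; a2: attacked by Kb3; b2: attacked by Kb3.
Legal moves for White: none.
Not in check and no legal moves → stalemate.

stalemate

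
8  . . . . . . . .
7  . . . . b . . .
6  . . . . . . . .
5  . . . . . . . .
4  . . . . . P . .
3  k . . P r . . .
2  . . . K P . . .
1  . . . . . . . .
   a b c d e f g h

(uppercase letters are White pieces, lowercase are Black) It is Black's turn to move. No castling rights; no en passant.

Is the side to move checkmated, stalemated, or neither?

Black to move; black king on a3.
In check: no.
Legal moves for Black include: Bf8, Bd8, Bf6, Bd6, Bg5, Bc5, Bh4, Bb4+, Re6, Re5, Re4, Rh3, Rg3, Rf3, Rxd3+, Rxe2+, Kb4, Ka4, ... (list truncated; more exist).
Black has legal moves and is not in check → neither.

neither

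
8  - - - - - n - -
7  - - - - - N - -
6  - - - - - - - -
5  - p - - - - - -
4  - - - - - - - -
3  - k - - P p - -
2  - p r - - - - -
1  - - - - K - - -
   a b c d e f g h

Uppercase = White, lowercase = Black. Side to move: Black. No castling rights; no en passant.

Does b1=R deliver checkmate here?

After b1=R: white king on e1; in check: yes, from the black rook on b1.
King squares — d1: attacked by Rb1; f1: attacked by Rb1; d2: attacked by Rc2; e2: attacked by Rc2; f2: attacked by Rc2.
White has no legal moves → checkmate.

yes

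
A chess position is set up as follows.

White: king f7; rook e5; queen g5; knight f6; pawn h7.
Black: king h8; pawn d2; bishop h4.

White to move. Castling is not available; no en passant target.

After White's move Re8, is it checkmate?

yes

After Re8: black king on h8; in check: yes, from the white rook on e8.
King squares — g7: attacked by Qg5; h7: attacked by Nf6; g8: attacked by Qg5.
Black has no legal moves → checkmate.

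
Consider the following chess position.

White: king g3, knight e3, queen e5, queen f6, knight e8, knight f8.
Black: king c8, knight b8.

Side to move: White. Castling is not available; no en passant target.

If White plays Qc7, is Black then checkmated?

yes

After Qc7: black king on c8; in check: yes, from the white queen on c7.
King squares — b7: attacked by Qc7; c7: attacked by Ne8; d7: attacked by Qc7; b8: own knight; d8: attacked by Qf6.
Black has no legal moves → checkmate.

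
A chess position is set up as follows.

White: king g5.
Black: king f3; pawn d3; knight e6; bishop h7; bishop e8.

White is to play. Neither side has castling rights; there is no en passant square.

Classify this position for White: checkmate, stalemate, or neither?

White to move; white king on g5.
In check: yes, from the black knight on e6.
Legal moves for White: Kh6, Kf6, Kh4.
White is in check but has 3 legal moves → neither.

neither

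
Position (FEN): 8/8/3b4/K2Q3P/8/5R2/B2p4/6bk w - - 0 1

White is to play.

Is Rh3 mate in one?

yes

After Rh3: black king on h1; in check: yes, from the white rook on h3 and the white queen on d5.
King squares — g1: own bishop; g2: attacked by Qd5; h2: attacked by Rh3.
Black has no legal moves → checkmate.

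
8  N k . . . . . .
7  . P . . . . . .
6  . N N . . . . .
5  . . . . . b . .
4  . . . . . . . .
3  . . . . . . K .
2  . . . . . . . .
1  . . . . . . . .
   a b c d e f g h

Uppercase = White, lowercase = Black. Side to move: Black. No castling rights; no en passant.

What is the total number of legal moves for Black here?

Black to move; king on b8.
In check: yes, from the white knight on c6.
Legal moves: Kxb7.
Count: 1.

1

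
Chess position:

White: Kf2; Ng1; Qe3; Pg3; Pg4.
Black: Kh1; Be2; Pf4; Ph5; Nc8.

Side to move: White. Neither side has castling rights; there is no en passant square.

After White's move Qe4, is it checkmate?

no

After Qe4: black king on h1; in check: yes, from the white queen on e4.
Black has 3 legal replies: Kh2, Bf3, f3.
In check but a legal move exists → not checkmate.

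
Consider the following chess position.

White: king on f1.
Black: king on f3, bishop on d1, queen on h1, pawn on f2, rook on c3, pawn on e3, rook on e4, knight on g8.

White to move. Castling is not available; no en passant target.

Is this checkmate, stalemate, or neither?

checkmate

White to move; white king on f1.
In check: yes, from the black queen on h1.
King squares — e1: attacked by Qh1; g1: attacked by Qh1; e2: attacked by Bd1; f2: attacked by Pe3; g2: attacked by Qh1.
Legal moves for White: none.
In check with no legal moves → checkmate.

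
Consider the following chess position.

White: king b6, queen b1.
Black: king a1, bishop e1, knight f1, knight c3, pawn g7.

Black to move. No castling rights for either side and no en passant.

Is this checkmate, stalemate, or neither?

neither

Black to move; black king on a1.
In check: yes, from the white queen on b1.
Legal moves for Black: Kxb1, Nxb1.
Black is in check but has 2 legal moves → neither.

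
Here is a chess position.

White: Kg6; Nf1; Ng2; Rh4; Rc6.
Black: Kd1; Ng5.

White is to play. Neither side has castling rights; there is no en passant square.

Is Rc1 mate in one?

After Rc1: black king on d1; in check: yes, from the white rook on c1.
Black has 2 legal replies: Ke2, Kxc1.
In check but a legal move exists → not checkmate.

no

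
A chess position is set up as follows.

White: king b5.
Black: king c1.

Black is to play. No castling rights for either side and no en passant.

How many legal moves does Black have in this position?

5

Black to move; king on c1.
In check: no.
Legal moves: Kd2, Kc2, Kb2, Kd1, Kb1.
Count: 5.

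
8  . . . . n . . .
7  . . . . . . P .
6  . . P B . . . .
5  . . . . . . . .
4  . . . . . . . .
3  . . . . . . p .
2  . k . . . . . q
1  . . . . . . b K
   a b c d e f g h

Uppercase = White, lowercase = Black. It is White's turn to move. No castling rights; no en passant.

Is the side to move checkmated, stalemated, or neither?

White to move; white king on h1.
In check: yes, from the black queen on h2.
King squares — g1: attacked by Qh2; g2: attacked by Qh2; h2: attacked by Bg1.
Legal moves for White: none.
In check with no legal moves → checkmate.

checkmate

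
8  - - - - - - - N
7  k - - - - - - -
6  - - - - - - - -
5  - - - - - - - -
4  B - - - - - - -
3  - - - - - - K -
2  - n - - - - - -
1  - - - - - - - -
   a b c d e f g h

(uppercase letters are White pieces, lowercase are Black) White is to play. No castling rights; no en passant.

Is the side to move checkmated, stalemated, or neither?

neither

White to move; white king on g3.
In check: no.
Legal moves for White: Nf7, Ng6, Be8, Bd7, Bc6, Bb5, Bb3, Bc2, Bd1, Kh4, Kg4, Kf4, Kh3, Kf3, Kh2, Kg2, Kf2.
White has 17 legal moves and is not in check → neither.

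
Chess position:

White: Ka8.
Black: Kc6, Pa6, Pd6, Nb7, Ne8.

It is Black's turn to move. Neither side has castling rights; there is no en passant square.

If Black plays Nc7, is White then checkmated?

After Nc7: white king on a8; in check: yes, from the black knight on c7.
White has 2 legal replies: Kb8, Ka7.
In check but a legal move exists → not checkmate.

no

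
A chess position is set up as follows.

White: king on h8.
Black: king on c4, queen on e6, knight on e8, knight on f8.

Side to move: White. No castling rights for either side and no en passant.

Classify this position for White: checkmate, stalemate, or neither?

stalemate

White to move; white king on h8.
In check: no.
King squares — g7: attacked by Ne8; h7: attacked by Nf8; g8: attacked by Qe6.
Legal moves for White: none.
Not in check and no legal moves → stalemate.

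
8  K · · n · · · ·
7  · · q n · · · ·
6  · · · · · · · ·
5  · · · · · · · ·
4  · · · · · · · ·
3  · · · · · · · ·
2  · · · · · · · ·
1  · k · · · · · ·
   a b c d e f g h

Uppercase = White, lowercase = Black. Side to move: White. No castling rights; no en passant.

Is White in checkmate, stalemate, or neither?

White to move; white king on a8.
In check: no.
King squares — a7: attacked by Qc7; b7: attacked by Qc7; b8: attacked by Qc7.
Legal moves for White: none.
Not in check and no legal moves → stalemate.

stalemate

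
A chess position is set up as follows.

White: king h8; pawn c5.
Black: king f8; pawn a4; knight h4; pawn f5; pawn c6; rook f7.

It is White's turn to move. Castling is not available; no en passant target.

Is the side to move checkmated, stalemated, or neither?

stalemate

White to move; white king on h8.
In check: no.
King squares — g7: attacked by Rf7; h7: attacked by Rf7; g8: attacked by Kf8.
Legal moves for White: none.
Not in check and no legal moves → stalemate.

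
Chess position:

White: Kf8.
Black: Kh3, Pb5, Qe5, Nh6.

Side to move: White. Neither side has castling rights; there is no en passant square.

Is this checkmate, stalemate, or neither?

White to move; white king on f8.
In check: no.
King squares — e7: attacked by Qe5; f7: attacked by Nh6; g7: attacked by Qe5; e8: attacked by Qe5; g8: attacked by Nh6.
Legal moves for White: none.
Not in check and no legal moves → stalemate.

stalemate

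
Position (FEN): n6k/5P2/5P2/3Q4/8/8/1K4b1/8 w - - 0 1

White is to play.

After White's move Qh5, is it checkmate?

yes

After Qh5: black king on h8; in check: yes, from the white queen on h5.
King squares — g7: attacked by Pf6; h7: attacked by Qh5; g8: attacked by Pf7.
Black has no legal moves → checkmate.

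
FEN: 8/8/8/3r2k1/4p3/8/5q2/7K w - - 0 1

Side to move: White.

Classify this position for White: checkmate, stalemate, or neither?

stalemate

White to move; white king on h1.
In check: no.
King squares — g1: attacked by Qf2; g2: attacked by Qf2; h2: attacked by Qf2.
Legal moves for White: none.
Not in check and no legal moves → stalemate.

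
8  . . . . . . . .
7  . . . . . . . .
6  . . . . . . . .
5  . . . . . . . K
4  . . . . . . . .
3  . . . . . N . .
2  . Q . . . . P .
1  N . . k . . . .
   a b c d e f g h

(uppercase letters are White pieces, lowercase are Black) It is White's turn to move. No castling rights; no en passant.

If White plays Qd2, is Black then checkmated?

yes

After Qd2: black king on d1; in check: yes, from the white queen on d2.
King squares — c1: attacked by Qd2; e1: attacked by Qd2; c2: attacked by Na1; d2: attacked by Nf3; e2: attacked by Qd2.
Black has no legal moves → checkmate.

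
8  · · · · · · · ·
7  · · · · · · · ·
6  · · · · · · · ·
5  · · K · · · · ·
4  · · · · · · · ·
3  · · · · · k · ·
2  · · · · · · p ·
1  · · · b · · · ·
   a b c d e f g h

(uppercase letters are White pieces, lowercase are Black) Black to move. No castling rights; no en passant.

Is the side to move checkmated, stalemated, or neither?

neither

Black to move; black king on f3.
In check: no.
Legal moves for Black: Kg4, Kf4, Ke4, Kg3, Ke3, Kf2, Ke2, Ba4, Bb3, Be2, Bc2, g1=Q+, g1=R, g1=B+, g1=N.
Black has 15 legal moves and is not in check → neither.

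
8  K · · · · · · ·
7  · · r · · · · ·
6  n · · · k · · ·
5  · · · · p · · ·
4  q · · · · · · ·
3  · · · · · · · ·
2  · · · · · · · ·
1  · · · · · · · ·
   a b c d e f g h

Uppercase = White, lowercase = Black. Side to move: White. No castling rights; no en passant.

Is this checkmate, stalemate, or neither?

White to move; white king on a8.
In check: no.
King squares — a7: attacked by Rc7; b7: attacked by Rc7; b8: attacked by Na6.
Legal moves for White: none.
Not in check and no legal moves → stalemate.

stalemate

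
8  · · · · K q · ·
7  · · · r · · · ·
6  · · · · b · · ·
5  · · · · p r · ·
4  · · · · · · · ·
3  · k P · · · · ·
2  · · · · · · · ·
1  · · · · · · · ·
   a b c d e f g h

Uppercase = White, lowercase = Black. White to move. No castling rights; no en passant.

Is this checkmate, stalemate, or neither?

White to move; white king on e8.
In check: yes, from the black queen on f8.
King squares — d7: attacked by Be6; e7: attacked by Rd7; f7: attacked by Rf5; d8: attacked by Rd7; f8: attacked by Rf5.
Legal moves for White: none.
In check with no legal moves → checkmate.

checkmate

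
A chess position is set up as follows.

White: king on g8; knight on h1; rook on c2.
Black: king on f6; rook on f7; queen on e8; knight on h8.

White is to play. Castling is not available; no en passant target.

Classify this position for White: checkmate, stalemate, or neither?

checkmate

White to move; white king on g8.
In check: yes, from the black queen on e8.
King squares — f7: attacked by Kf6; g7: attacked by Kf6; h7: attacked by Rf7; f8: attacked by Rf7; h8: attacked by Qe8.
Legal moves for White: none.
In check with no legal moves → checkmate.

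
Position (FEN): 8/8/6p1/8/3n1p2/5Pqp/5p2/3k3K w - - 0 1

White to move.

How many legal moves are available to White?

White to move; king on h1.
In check: no.
Legal moves: none.
Count: 0.

0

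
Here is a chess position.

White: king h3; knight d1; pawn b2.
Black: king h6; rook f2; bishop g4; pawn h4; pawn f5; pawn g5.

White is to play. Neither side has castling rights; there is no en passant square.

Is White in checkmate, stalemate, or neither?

White to move; white king on h3.
In check: yes, from the black bishop on g4.
King squares — g2: attacked by Rf2; h2: attacked by Rf2; g3: attacked by Ph4; g4: attacked by Pf5; h4: attacked by Pg5.
Legal moves for White: none.
In check with no legal moves → checkmate.

checkmate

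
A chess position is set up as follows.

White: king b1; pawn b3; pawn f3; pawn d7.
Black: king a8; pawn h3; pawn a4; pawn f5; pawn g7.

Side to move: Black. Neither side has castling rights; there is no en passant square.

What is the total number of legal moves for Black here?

Black to move; king on a8.
In check: no.
Legal moves: Kb8, Kb7, Ka7, axb3, g6, f4, a3, h2, g5.
Count: 9.

9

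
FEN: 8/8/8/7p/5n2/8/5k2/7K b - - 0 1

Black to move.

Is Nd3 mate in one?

no

After Nd3: white king on h1; in check: no.
White is not in check, so this cannot be checkmate.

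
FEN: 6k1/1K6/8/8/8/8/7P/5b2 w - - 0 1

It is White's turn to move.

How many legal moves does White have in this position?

White to move; king on b7.
In check: no.
Legal moves: Kc8, Kb8, Ka8, Kc7, Ka7, Kc6, Kb6, h3, h4.
Count: 9.

9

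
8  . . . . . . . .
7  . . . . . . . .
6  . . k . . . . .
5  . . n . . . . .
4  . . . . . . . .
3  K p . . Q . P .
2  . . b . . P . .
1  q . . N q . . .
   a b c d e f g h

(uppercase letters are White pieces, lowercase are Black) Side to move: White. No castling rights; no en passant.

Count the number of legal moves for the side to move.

0

White to move; king on a3.
In check: yes, from the black queen on a1.
Legal moves: none.
Count: 0.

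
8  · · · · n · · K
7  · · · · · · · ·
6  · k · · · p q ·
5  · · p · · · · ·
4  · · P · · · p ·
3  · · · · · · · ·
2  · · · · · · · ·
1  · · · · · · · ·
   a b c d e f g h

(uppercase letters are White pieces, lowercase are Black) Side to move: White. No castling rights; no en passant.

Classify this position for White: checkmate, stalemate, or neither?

White to move; white king on h8.
In check: no.
King squares — g7: attacked by Qg6; h7: attacked by Qg6; g8: attacked by Qg6.
Legal moves for White: none.
Not in check and no legal moves → stalemate.

stalemate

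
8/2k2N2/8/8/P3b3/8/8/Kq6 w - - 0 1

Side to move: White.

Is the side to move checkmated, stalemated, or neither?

checkmate

White to move; white king on a1.
In check: yes, from the black queen on b1.
King squares — b1: attacked by Be4; a2: attacked by Qb1; b2: attacked by Qb1.
Legal moves for White: none.
In check with no legal moves → checkmate.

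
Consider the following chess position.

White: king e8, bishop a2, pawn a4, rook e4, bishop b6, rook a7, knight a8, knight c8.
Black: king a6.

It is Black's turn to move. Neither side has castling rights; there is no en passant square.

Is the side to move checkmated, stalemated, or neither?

Black to move; black king on a6.
In check: yes, from the white rook on a7.
King squares — a5: attacked by Bb6; b5: attacked by Pa4; b6: attacked by Na8; a7: attacked by Bb6; b7: attacked by Ra7.
Legal moves for Black: none.
In check with no legal moves → checkmate.

checkmate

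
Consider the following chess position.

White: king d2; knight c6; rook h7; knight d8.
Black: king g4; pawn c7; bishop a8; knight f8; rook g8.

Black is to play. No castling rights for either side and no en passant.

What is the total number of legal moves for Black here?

Black to move; king on g4.
In check: no.
Legal moves: Rh8, Rg7, Rg6, Rg5, Nxh7, Nd7, Ng6, Ne6, Bb7, Bxc6, Kg5, Kf5, Kf4, Kg3, Kf3.
Count: 15.

15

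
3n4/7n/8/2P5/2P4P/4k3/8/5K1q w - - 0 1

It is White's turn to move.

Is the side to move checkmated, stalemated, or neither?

White to move; white king on f1.
In check: yes, from the black queen on h1.
King squares — e1: attacked by Qh1; g1: attacked by Qh1; e2: attacked by Ke3; f2: attacked by Ke3; g2: attacked by Qh1.
Legal moves for White: none.
In check with no legal moves → checkmate.

checkmate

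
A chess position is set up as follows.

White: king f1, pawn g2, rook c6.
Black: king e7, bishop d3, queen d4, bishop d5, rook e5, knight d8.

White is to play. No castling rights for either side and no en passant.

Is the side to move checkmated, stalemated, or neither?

checkmate

White to move; white king on f1.
In check: yes, from the black bishop on d3.
King squares — e1: attacked by Re5; g1: attacked by Qd4; e2: attacked by Bd3; f2: attacked by Qd4; g2: own pawn.
Legal moves for White: none.
In check with no legal moves → checkmate.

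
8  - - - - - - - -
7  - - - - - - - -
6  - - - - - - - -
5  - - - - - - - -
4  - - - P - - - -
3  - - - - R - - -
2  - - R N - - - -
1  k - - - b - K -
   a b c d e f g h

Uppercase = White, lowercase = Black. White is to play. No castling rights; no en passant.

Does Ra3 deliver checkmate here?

After Ra3: black king on a1; in check: yes, from the white rook on a3.
King squares — b1: attacked by Nd2; a2: attacked by Rc2; b2: attacked by Rc2.
Black has no legal moves → checkmate.

yes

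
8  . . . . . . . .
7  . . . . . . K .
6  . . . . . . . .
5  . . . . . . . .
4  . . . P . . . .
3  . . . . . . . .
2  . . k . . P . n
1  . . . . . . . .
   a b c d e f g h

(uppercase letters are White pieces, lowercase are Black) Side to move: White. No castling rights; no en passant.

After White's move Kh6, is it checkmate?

no

After Kh6: black king on c2; in check: no.
Black is not in check, so this cannot be checkmate.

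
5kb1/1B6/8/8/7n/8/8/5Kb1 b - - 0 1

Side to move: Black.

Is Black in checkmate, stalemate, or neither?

Black to move; black king on f8.
In check: no.
Legal moves for Black include: Bh7, Bf7, Be6, Bd5, Bc4+, Bb3, Ba2, Ke8, Kg7, Kf7, Ke7, Ng6, Nf5, Nf3, Ng2, Ba7, Bb6, Bc5, ... (list truncated; more exist).
Black has legal moves and is not in check → neither.

neither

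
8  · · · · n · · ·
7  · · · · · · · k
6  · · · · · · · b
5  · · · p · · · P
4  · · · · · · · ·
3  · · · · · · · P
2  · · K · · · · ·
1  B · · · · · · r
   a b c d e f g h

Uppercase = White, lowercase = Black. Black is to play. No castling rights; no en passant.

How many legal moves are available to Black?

22

Black to move; king on h7.
In check: no.
Legal moves: Ng7, Nc7, Nf6, Nd6, Kg8, Bf8, Bg7, Bg5, Bf4, Be3, Bd2, Bc1, Rxh3, Rh2+, Rg1, Rf1, Re1, Rd1, Rc1+, Rb1, Rxa1, d4.
Count: 22.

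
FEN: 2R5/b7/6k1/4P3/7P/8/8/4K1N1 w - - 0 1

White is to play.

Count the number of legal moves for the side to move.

White to move; king on e1.
In check: no.
Legal moves: Rh8, Rg8+, Rf8, Re8, Rd8, Rb8, Ra8, Rc7, Rc6+, Rc5, Rc4, Rc3, Rc2, Rc1, Nh3, Nf3, Ne2, Ke2, Kd2, Kf1, Kd1, e6, h5+.
Count: 23.

23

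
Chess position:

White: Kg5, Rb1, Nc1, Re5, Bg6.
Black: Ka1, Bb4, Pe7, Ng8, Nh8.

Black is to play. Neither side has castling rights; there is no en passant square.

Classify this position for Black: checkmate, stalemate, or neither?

Black to move; black king on a1.
In check: yes, from the white rook on b1.
King squares — b1: attacked by Bg6; a2: attacked by Nc1; b2: attacked by Rb1.
Legal moves for Black: none.
In check with no legal moves → checkmate.

checkmate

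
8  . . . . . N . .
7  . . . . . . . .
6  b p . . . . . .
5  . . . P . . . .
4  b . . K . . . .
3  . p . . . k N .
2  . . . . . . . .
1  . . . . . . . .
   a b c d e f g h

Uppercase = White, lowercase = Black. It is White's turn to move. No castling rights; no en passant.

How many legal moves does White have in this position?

13

White to move; king on d4.
In check: no.
Legal moves: Nh7, Nd7, Ng6, Ne6, Ke5, Kc3, Nh5, Nf5, Ne4, Ne2, Nh1, Nf1, d6.
Count: 13.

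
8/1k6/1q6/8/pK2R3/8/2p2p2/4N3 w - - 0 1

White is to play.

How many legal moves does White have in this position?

4

White to move; king on b4.
In check: yes, from the black queen on b6.
Legal moves: Kc4, Kxa4, Kc3, Ka3.
Count: 4.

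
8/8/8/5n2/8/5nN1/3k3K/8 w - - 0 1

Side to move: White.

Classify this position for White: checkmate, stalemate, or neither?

neither

White to move; white king on h2.
In check: yes, from the black knight on f3.
King squares — g1: attacked by Nf3; h1: available; g2: available; g3: own knight; h3: available.
Legal moves for White: Kh3, Kg2, Kh1.
White is in check but has 3 legal moves → neither.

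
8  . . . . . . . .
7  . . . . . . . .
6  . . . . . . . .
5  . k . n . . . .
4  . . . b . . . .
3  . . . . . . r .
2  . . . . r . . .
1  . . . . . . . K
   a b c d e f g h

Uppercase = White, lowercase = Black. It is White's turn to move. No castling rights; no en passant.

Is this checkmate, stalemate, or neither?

stalemate

White to move; white king on h1.
In check: no.
King squares — g1: attacked by Rg3; g2: attacked by Re2; h2: attacked by Re2.
Legal moves for White: none.
Not in check and no legal moves → stalemate.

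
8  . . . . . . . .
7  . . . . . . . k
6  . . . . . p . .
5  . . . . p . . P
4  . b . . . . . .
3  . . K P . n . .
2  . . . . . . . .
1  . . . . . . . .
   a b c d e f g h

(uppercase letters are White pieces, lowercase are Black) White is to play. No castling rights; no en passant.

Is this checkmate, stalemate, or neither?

neither

White to move; white king on c3.
In check: yes, from the black bishop on b4.
King squares — b2: available; c2: available; d2: attacked by Nf3; b3: available; d3: own pawn; b4: available; c4: available; d4: attacked by Nf3.
Legal moves for White: Kc4, Kxb4, Kb3, Kc2, Kb2.
White is in check but has 5 legal moves → neither.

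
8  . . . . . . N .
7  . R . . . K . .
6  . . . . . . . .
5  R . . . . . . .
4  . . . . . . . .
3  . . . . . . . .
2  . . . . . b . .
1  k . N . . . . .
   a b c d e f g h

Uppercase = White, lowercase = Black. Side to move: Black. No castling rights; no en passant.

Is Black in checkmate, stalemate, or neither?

checkmate

Black to move; black king on a1.
In check: yes, from the white rook on a5.
King squares — b1: attacked by Rb7; a2: attacked by Nc1; b2: attacked by Rb7.
Legal moves for Black: none.
In check with no legal moves → checkmate.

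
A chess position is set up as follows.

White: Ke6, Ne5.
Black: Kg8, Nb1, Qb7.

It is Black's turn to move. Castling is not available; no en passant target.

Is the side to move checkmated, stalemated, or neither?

Black to move; black king on g8.
In check: no.
Legal moves for Black include: Kh8, Kf8, Kh7, Kg7, Qc8+, Qb8, Qa8, Qh7, Qg7, Qf7+, Qe7+, Qd7+, Qc7, Qa7, Qc6+, Qb6+, Qa6+, Qd5+, ... (list truncated; more exist).
Black has legal moves and is not in check → neither.

neither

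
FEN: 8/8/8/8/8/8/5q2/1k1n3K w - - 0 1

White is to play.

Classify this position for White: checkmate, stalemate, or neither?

White to move; white king on h1.
In check: no.
King squares — g1: attacked by Qf2; g2: attacked by Qf2; h2: attacked by Qf2.
Legal moves for White: none.
Not in check and no legal moves → stalemate.

stalemate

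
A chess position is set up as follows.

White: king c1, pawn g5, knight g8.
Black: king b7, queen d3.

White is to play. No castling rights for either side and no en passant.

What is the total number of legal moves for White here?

White to move; king on c1.
In check: no.
Legal moves: Ne7, Nh6, Nf6, Kb2, g6.
Count: 5.

5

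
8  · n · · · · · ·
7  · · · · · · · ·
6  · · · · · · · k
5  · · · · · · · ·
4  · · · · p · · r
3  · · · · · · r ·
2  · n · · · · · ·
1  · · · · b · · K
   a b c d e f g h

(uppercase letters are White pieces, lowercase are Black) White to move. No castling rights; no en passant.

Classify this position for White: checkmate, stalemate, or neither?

checkmate

White to move; white king on h1.
In check: yes, from the black rook on h4.
King squares — g1: attacked by Rg3; g2: attacked by Rg3; h2: attacked by Rh4.
Legal moves for White: none.
In check with no legal moves → checkmate.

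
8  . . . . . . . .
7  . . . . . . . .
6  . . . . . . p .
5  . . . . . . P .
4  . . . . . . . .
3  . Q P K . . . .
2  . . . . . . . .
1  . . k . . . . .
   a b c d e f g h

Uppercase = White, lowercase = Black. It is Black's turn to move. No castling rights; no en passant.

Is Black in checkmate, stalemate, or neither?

stalemate

Black to move; black king on c1.
In check: no.
King squares — b1: attacked by Qb3; d1: attacked by Qb3; b2: attacked by Qb3; c2: attacked by Qb3; d2: attacked by Kd3.
Legal moves for Black: none.
Not in check and no legal moves → stalemate.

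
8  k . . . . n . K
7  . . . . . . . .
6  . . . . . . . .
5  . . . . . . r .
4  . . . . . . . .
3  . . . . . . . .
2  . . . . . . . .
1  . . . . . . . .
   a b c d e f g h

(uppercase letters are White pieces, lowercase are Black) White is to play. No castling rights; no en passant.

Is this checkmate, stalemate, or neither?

stalemate

White to move; white king on h8.
In check: no.
King squares — g7: attacked by Rg5; h7: attacked by Nf8; g8: attacked by Rg5.
Legal moves for White: none.
Not in check and no legal moves → stalemate.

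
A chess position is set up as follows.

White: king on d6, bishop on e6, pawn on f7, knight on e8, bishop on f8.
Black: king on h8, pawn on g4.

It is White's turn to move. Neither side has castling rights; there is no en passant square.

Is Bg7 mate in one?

After Bg7: black king on h8; in check: yes, from the white bishop on g7.
Black has 1 legal reply: Kh7.
In check but a legal move exists → not checkmate.

no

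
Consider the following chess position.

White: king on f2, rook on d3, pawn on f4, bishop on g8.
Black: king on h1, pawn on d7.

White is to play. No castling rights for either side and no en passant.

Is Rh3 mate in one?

yes

After Rh3: black king on h1; in check: yes, from the white rook on h3.
King squares — g1: attacked by Kf2; g2: attacked by Kf2; h2: attacked by Rh3.
Black has no legal moves → checkmate.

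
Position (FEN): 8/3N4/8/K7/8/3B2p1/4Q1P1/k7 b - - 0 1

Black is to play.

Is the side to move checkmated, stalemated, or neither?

Black to move; black king on a1.
In check: no.
King squares — b1: attacked by Bd3; a2: attacked by Qe2; b2: attacked by Qe2.
Legal moves for Black: none.
Not in check and no legal moves → stalemate.

stalemate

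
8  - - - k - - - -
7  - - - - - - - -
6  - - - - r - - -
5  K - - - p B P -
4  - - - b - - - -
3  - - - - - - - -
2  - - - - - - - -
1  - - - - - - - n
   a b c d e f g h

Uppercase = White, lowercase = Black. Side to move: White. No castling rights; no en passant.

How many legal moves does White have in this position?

13

White to move; king on a5.
In check: no.
Legal moves: Bh7, Bg6, Bxe6, Bg4, Be4, Bh3, Bd3, Bc2, Bb1, Kb5, Kb4, Ka4, g6.
Count: 13.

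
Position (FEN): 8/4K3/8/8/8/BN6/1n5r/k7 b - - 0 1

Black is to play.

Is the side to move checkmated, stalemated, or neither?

neither

Black to move; black king on a1.
In check: yes, from the white knight on b3.
Legal moves for Black: Ka2, Kb1.
Black is in check but has 2 legal moves → neither.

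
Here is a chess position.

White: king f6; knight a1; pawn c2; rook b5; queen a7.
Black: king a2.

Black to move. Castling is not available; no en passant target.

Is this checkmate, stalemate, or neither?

Black to move; black king on a2.
In check: yes, from the white queen on a7.
King squares — a1: attacked by Qa7; b1: attacked by Rb5; b2: attacked by Rb5; a3: attacked by Qa7; b3: attacked by Na1.
Legal moves for Black: none.
In check with no legal moves → checkmate.

checkmate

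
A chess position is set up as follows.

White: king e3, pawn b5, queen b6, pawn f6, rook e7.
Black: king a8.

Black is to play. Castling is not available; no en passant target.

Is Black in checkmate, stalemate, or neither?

stalemate

Black to move; black king on a8.
In check: no.
King squares — a7: attacked by Qb6; b7: attacked by Qb6; b8: attacked by Qb6.
Legal moves for Black: none.
Not in check and no legal moves → stalemate.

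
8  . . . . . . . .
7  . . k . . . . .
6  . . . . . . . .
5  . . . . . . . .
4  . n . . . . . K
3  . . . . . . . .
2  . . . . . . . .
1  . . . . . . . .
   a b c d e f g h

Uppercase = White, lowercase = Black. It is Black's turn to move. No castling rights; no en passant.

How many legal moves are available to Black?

14

Black to move; king on c7.
In check: no.
Legal moves: Kd8, Kc8, Kb8, Kd7, Kb7, Kd6, Kc6, Kb6, Nc6, Na6, Nd5, Nd3, Nc2, Na2.
Count: 14.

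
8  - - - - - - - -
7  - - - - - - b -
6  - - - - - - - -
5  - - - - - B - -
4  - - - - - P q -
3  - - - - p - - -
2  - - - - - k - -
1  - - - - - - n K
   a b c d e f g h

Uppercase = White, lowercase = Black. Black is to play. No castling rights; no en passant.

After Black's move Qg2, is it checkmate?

yes

After Qg2: white king on h1; in check: yes, from the black queen on g2.
King squares — g1: attacked by Kf2; g2: attacked by Kf2; h2: attacked by Qg2.
White has no legal moves → checkmate.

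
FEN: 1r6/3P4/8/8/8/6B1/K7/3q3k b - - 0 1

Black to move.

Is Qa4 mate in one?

After Qa4: white king on a2; in check: yes, from the black queen on a4.
King squares — a1: attacked by Qa4; b1: attacked by Rb8; b2: attacked by Rb8; a3: attacked by Qa4; b3: attacked by Qa4.
White has no legal moves → checkmate.

yes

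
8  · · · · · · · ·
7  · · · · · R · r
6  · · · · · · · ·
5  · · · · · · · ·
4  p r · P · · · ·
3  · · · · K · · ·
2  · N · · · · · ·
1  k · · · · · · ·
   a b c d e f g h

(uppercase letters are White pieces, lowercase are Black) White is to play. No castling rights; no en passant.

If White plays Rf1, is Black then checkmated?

After Rf1: black king on a1; in check: yes, from the white rook on f1.
Black has 2 legal replies: Kxb2, Ka2.
In check but a legal move exists → not checkmate.

no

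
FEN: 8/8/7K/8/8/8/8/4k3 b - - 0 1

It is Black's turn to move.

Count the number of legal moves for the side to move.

Black to move; king on e1.
In check: no.
Legal moves: Kf2, Ke2, Kd2, Kf1, Kd1.
Count: 5.

5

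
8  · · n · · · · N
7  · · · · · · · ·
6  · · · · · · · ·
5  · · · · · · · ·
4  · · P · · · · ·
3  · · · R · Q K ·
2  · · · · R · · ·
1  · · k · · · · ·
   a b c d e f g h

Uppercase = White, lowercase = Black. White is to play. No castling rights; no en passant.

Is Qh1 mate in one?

yes

After Qh1: black king on c1; in check: yes, from the white queen on h1.
King squares — b1: attacked by Qh1; d1: attacked by Qh1; b2: attacked by Re2; c2: attacked by Re2; d2: attacked by Re2.
Black has no legal moves → checkmate.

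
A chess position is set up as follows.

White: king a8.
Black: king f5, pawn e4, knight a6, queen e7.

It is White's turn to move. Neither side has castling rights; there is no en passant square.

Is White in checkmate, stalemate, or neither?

stalemate

White to move; white king on a8.
In check: no.
King squares — a7: attacked by Qe7; b7: attacked by Qe7; b8: attacked by Na6.
Legal moves for White: none.
Not in check and no legal moves → stalemate.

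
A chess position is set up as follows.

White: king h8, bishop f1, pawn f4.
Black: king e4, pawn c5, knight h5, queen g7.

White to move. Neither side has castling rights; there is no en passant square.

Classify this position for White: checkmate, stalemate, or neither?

checkmate

White to move; white king on h8.
In check: yes, from the black queen on g7.
King squares — g7: attacked by Nh5; h7: attacked by Qg7; g8: attacked by Qg7.
Legal moves for White: none.
In check with no legal moves → checkmate.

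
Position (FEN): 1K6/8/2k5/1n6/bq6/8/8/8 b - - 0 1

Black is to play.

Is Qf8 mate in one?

After Qf8: white king on b8; in check: yes, from the black queen on f8.
King squares — a7: attacked by Nb5; b7: attacked by Kc6; c7: attacked by Nb5; a8: attacked by Qf8; c8: attacked by Qf8.
White has no legal moves → checkmate.

yes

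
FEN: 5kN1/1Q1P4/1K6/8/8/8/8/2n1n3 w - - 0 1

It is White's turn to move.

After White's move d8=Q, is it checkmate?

After d8=Q: black king on f8; in check: yes, from the white queen on d8.
King squares — e7: attacked by Qb7; f7: attacked by Qb7; g7: attacked by Qb7; e8: attacked by Qd8; g8: attacked by Qd8.
Black has no legal moves → checkmate.

yes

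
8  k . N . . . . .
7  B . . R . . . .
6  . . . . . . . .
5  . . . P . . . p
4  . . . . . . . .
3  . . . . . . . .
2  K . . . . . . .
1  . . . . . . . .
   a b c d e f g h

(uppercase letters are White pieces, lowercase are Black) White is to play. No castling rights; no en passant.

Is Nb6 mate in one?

After Nb6: black king on a8; in check: yes, from the white knight on b6.
King squares — a7: attacked by Rd7; b7: attacked by Rd7; b8: attacked by Ba7.
Black has no legal moves → checkmate.

yes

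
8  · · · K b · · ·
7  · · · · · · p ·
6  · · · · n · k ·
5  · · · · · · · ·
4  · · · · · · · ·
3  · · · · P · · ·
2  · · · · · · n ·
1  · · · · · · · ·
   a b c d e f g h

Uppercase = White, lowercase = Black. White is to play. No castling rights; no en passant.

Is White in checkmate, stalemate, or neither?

neither

White to move; white king on d8.
In check: yes, from the black knight on e6.
King squares — c7: attacked by Ne6; d7: attacked by Be8; e7: available; c8: available; e8: available.
Legal moves for White: Kxe8, Kc8, Ke7.
White is in check but has 3 legal moves → neither.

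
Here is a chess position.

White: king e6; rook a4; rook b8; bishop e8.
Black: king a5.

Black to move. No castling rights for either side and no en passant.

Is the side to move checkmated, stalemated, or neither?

Black to move; black king on a5.
In check: yes, from the white rook on a4.
King squares — a4: attacked by Be8; b4: attacked by Ra4; b5: attacked by Rb8; a6: attacked by Ra4; b6: attacked by Rb8.
Legal moves for Black: none.
In check with no legal moves → checkmate.

checkmate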